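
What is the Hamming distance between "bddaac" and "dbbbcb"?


Comparing "bddaac" and "dbbbcb" position by position:
  Position 0: 'b' vs 'd' => differ
  Position 1: 'd' vs 'b' => differ
  Position 2: 'd' vs 'b' => differ
  Position 3: 'a' vs 'b' => differ
  Position 4: 'a' vs 'c' => differ
  Position 5: 'c' vs 'b' => differ
Total differences (Hamming distance): 6

6


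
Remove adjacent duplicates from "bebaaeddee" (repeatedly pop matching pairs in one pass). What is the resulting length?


Input: bebaaeddee
Stack-based adjacent duplicate removal:
  Read 'b': push. Stack: b
  Read 'e': push. Stack: be
  Read 'b': push. Stack: beb
  Read 'a': push. Stack: beba
  Read 'a': matches stack top 'a' => pop. Stack: beb
  Read 'e': push. Stack: bebe
  Read 'd': push. Stack: bebed
  Read 'd': matches stack top 'd' => pop. Stack: bebe
  Read 'e': matches stack top 'e' => pop. Stack: beb
  Read 'e': push. Stack: bebe
Final stack: "bebe" (length 4)

4


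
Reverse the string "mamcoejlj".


Input: mamcoejlj
Reading characters right to left:
  Position 8: 'j'
  Position 7: 'l'
  Position 6: 'j'
  Position 5: 'e'
  Position 4: 'o'
  Position 3: 'c'
  Position 2: 'm'
  Position 1: 'a'
  Position 0: 'm'
Reversed: jljeocmam

jljeocmam


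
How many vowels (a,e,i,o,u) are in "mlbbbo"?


Input: mlbbbo
Checking each character:
  'm' at position 0: consonant
  'l' at position 1: consonant
  'b' at position 2: consonant
  'b' at position 3: consonant
  'b' at position 4: consonant
  'o' at position 5: vowel (running total: 1)
Total vowels: 1

1


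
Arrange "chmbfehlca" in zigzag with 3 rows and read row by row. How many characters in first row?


Zigzag "chmbfehlca" into 3 rows:
Placing characters:
  'c' => row 0
  'h' => row 1
  'm' => row 2
  'b' => row 1
  'f' => row 0
  'e' => row 1
  'h' => row 2
  'l' => row 1
  'c' => row 0
  'a' => row 1
Rows:
  Row 0: "cfc"
  Row 1: "hbela"
  Row 2: "mh"
First row length: 3

3


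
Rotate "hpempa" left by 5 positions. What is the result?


Input: "hpempa", rotate left by 5
First 5 characters: "hpemp"
Remaining characters: "a"
Concatenate remaining + first: "a" + "hpemp" = "ahpemp"

ahpemp


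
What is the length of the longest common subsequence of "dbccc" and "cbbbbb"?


LCS of "dbccc" and "cbbbbb"
DP table:
           c    b    b    b    b    b
      0    0    0    0    0    0    0
  d   0    0    0    0    0    0    0
  b   0    0    1    1    1    1    1
  c   0    1    1    1    1    1    1
  c   0    1    1    1    1    1    1
  c   0    1    1    1    1    1    1
LCS length = dp[5][6] = 1

1


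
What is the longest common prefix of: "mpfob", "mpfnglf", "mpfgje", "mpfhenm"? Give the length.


Words: mpfob, mpfnglf, mpfgje, mpfhenm
  Position 0: all 'm' => match
  Position 1: all 'p' => match
  Position 2: all 'f' => match
  Position 3: ('o', 'n', 'g', 'h') => mismatch, stop
LCP = "mpf" (length 3)

3


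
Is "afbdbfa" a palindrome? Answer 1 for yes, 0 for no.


Input: afbdbfa
Reversed: afbdbfa
  Compare pos 0 ('a') with pos 6 ('a'): match
  Compare pos 1 ('f') with pos 5 ('f'): match
  Compare pos 2 ('b') with pos 4 ('b'): match
Result: palindrome

1


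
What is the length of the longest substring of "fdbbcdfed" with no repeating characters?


Input: "fdbbcdfed"
Sliding window (track last position of each char):
  Position 0 ('f'): window [0,0] length 1 -- new best
  Position 1 ('d'): window [0,1] length 2 -- new best
  Position 2 ('b'): window [0,2] length 3 -- new best
  Position 3 ('b'): repeat (last at 2), move window start to 3
  Position 3 ('b'): window [3,3] length 1
  Position 4 ('c'): window [3,4] length 2
  Position 5 ('d'): window [3,5] length 3
  Position 6 ('f'): window [3,6] length 4 -- new best
  Position 7 ('e'): window [3,7] length 5 -- new best
  Position 8 ('d'): repeat (last at 5), move window start to 6
  Position 8 ('d'): window [6,8] length 3
Longest substring with no repeats: "bcdfe" with length 5

5


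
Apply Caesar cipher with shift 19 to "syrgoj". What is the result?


Caesar cipher: shift "syrgoj" by 19
  's' (pos 18) + 19 = pos 11 = 'l'
  'y' (pos 24) + 19 = pos 17 = 'r'
  'r' (pos 17) + 19 = pos 10 = 'k'
  'g' (pos 6) + 19 = pos 25 = 'z'
  'o' (pos 14) + 19 = pos 7 = 'h'
  'j' (pos 9) + 19 = pos 2 = 'c'
Result: lrkzhc

lrkzhc


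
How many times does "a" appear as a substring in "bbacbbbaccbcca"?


Searching for "a" in "bbacbbbaccbcca"
Scanning each position:
  Position 0: "b" => no
  Position 1: "b" => no
  Position 2: "a" => MATCH
  Position 3: "c" => no
  Position 4: "b" => no
  Position 5: "b" => no
  Position 6: "b" => no
  Position 7: "a" => MATCH
  Position 8: "c" => no
  Position 9: "c" => no
  Position 10: "b" => no
  Position 11: "c" => no
  Position 12: "c" => no
  Position 13: "a" => MATCH
Total occurrences: 3

3


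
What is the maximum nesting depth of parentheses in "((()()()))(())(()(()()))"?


Input: "((()()()))(())(()(()()))"
Tracking depth:
  Position 0 '(': depth becomes 1
  Position 1 '(': depth becomes 2
  Position 2 '(': depth becomes 3
  Position 3 ')': depth becomes 2
  Position 4 '(': depth becomes 3
  Position 5 ')': depth becomes 2
  Position 6 '(': depth becomes 3
  Position 7 ')': depth becomes 2
  Position 8 ')': depth becomes 1
  Position 9 ')': depth becomes 0
  Position 10 '(': depth becomes 1
  Position 11 '(': depth becomes 2
  Position 12 ')': depth becomes 1
  Position 13 ')': depth becomes 0
  Position 14 '(': depth becomes 1
  Position 15 '(': depth becomes 2
  Position 16 ')': depth becomes 1
  Position 17 '(': depth becomes 2
  Position 18 '(': depth becomes 3
  Position 19 ')': depth becomes 2
  Position 20 '(': depth becomes 3
  Position 21 ')': depth becomes 2
  Position 22 ')': depth becomes 1
  Position 23 ')': depth becomes 0
Maximum depth reached: 3

3


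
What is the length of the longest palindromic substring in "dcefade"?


Input: "dcefade"
Checking substrings for palindromes:
  No multi-char palindromic substrings found
Longest palindromic substring: "d" with length 1

1


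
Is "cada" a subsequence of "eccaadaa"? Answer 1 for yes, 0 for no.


Check if "cada" is a subsequence of "eccaadaa"
Greedy scan:
  Position 0 ('e'): no match needed
  Position 1 ('c'): matches sub[0] = 'c'
  Position 2 ('c'): no match needed
  Position 3 ('a'): matches sub[1] = 'a'
  Position 4 ('a'): no match needed
  Position 5 ('d'): matches sub[2] = 'd'
  Position 6 ('a'): matches sub[3] = 'a'
  Position 7 ('a'): no match needed
All 4 characters matched => is a subsequence

1


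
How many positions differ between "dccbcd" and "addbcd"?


Comparing "dccbcd" and "addbcd" position by position:
  Position 0: 'd' vs 'a' => DIFFER
  Position 1: 'c' vs 'd' => DIFFER
  Position 2: 'c' vs 'd' => DIFFER
  Position 3: 'b' vs 'b' => same
  Position 4: 'c' vs 'c' => same
  Position 5: 'd' vs 'd' => same
Positions that differ: 3

3


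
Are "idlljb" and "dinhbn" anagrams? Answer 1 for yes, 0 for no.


Strings: "idlljb", "dinhbn"
Sorted first:  bdijll
Sorted second: bdhinn
Differ at position 2: 'i' vs 'h' => not anagrams

0


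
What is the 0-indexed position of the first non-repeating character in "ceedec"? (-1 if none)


Input: ceedec
Character frequencies:
  'c': 2
  'd': 1
  'e': 3
Scanning left to right for freq == 1:
  Position 0 ('c'): freq=2, skip
  Position 1 ('e'): freq=3, skip
  Position 2 ('e'): freq=3, skip
  Position 3 ('d'): unique! => answer = 3

3


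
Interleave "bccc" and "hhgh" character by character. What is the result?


Interleaving "bccc" and "hhgh":
  Position 0: 'b' from first, 'h' from second => "bh"
  Position 1: 'c' from first, 'h' from second => "ch"
  Position 2: 'c' from first, 'g' from second => "cg"
  Position 3: 'c' from first, 'h' from second => "ch"
Result: bhchcgch

bhchcgch


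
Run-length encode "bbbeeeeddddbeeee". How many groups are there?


Input: bbbeeeeddddbeeee
Scanning for consecutive runs:
  Group 1: 'b' x 3 (positions 0-2)
  Group 2: 'e' x 4 (positions 3-6)
  Group 3: 'd' x 4 (positions 7-10)
  Group 4: 'b' x 1 (positions 11-11)
  Group 5: 'e' x 4 (positions 12-15)
Total groups: 5

5


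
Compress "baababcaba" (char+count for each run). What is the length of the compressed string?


Input: baababcaba
Runs:
  'b' x 1 => "b1"
  'a' x 2 => "a2"
  'b' x 1 => "b1"
  'a' x 1 => "a1"
  'b' x 1 => "b1"
  'c' x 1 => "c1"
  'a' x 1 => "a1"
  'b' x 1 => "b1"
  'a' x 1 => "a1"
Compressed: "b1a2b1a1b1c1a1b1a1"
Compressed length: 18

18


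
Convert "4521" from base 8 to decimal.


Input: "4521" in base 8
Positional expansion:
  Digit '4' (value 4) x 8^3 = 2048
  Digit '5' (value 5) x 8^2 = 320
  Digit '2' (value 2) x 8^1 = 16
  Digit '1' (value 1) x 8^0 = 1
Sum = 2385

2385


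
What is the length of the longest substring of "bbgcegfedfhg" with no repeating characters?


Input: "bbgcegfedfhg"
Sliding window (track last position of each char):
  Position 0 ('b'): window [0,0] length 1 -- new best
  Position 1 ('b'): repeat (last at 0), move window start to 1
  Position 1 ('b'): window [1,1] length 1
  Position 2 ('g'): window [1,2] length 2 -- new best
  Position 3 ('c'): window [1,3] length 3 -- new best
  Position 4 ('e'): window [1,4] length 4 -- new best
  Position 5 ('g'): repeat (last at 2), move window start to 3
  Position 5 ('g'): window [3,5] length 3
  Position 6 ('f'): window [3,6] length 4
  Position 7 ('e'): repeat (last at 4), move window start to 5
  Position 7 ('e'): window [5,7] length 3
  Position 8 ('d'): window [5,8] length 4
  Position 9 ('f'): repeat (last at 6), move window start to 7
  Position 9 ('f'): window [7,9] length 3
  Position 10 ('h'): window [7,10] length 4
  Position 11 ('g'): window [7,11] length 5 -- new best
Longest substring with no repeats: "edfhg" with length 5

5


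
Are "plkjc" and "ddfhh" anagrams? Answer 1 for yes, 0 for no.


Strings: "plkjc", "ddfhh"
Sorted first:  cjklp
Sorted second: ddfhh
Differ at position 0: 'c' vs 'd' => not anagrams

0


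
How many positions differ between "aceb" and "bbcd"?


Comparing "aceb" and "bbcd" position by position:
  Position 0: 'a' vs 'b' => DIFFER
  Position 1: 'c' vs 'b' => DIFFER
  Position 2: 'e' vs 'c' => DIFFER
  Position 3: 'b' vs 'd' => DIFFER
Positions that differ: 4

4


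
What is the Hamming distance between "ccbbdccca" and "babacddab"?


Comparing "ccbbdccca" and "babacddab" position by position:
  Position 0: 'c' vs 'b' => differ
  Position 1: 'c' vs 'a' => differ
  Position 2: 'b' vs 'b' => same
  Position 3: 'b' vs 'a' => differ
  Position 4: 'd' vs 'c' => differ
  Position 5: 'c' vs 'd' => differ
  Position 6: 'c' vs 'd' => differ
  Position 7: 'c' vs 'a' => differ
  Position 8: 'a' vs 'b' => differ
Total differences (Hamming distance): 8

8


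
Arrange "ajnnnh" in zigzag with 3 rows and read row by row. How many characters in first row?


Zigzag "ajnnnh" into 3 rows:
Placing characters:
  'a' => row 0
  'j' => row 1
  'n' => row 2
  'n' => row 1
  'n' => row 0
  'h' => row 1
Rows:
  Row 0: "an"
  Row 1: "jnh"
  Row 2: "n"
First row length: 2

2


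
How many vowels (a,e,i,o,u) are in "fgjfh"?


Input: fgjfh
Checking each character:
  'f' at position 0: consonant
  'g' at position 1: consonant
  'j' at position 2: consonant
  'f' at position 3: consonant
  'h' at position 4: consonant
Total vowels: 0

0


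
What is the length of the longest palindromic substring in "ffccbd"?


Input: "ffccbd"
Checking substrings for palindromes:
  [0:2] "ff" (len 2) => palindrome
  [2:4] "cc" (len 2) => palindrome
Longest palindromic substring: "ff" with length 2

2


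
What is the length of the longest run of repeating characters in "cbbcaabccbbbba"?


Input: "cbbcaabccbbbba"
Scanning for longest run:
  Position 1 ('b'): new char, reset run to 1
  Position 2 ('b'): continues run of 'b', length=2
  Position 3 ('c'): new char, reset run to 1
  Position 4 ('a'): new char, reset run to 1
  Position 5 ('a'): continues run of 'a', length=2
  Position 6 ('b'): new char, reset run to 1
  Position 7 ('c'): new char, reset run to 1
  Position 8 ('c'): continues run of 'c', length=2
  Position 9 ('b'): new char, reset run to 1
  Position 10 ('b'): continues run of 'b', length=2
  Position 11 ('b'): continues run of 'b', length=3
  Position 12 ('b'): continues run of 'b', length=4
  Position 13 ('a'): new char, reset run to 1
Longest run: 'b' with length 4

4


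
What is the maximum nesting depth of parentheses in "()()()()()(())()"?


Input: "()()()()()(())()"
Tracking depth:
  Position 0 '(': depth becomes 1
  Position 1 ')': depth becomes 0
  Position 2 '(': depth becomes 1
  Position 3 ')': depth becomes 0
  Position 4 '(': depth becomes 1
  Position 5 ')': depth becomes 0
  Position 6 '(': depth becomes 1
  Position 7 ')': depth becomes 0
  Position 8 '(': depth becomes 1
  Position 9 ')': depth becomes 0
  Position 10 '(': depth becomes 1
  Position 11 '(': depth becomes 2
  Position 12 ')': depth becomes 1
  Position 13 ')': depth becomes 0
  Position 14 '(': depth becomes 1
  Position 15 ')': depth becomes 0
Maximum depth reached: 2

2


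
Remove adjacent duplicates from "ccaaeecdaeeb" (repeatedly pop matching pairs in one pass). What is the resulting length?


Input: ccaaeecdaeeb
Stack-based adjacent duplicate removal:
  Read 'c': push. Stack: c
  Read 'c': matches stack top 'c' => pop. Stack: (empty)
  Read 'a': push. Stack: a
  Read 'a': matches stack top 'a' => pop. Stack: (empty)
  Read 'e': push. Stack: e
  Read 'e': matches stack top 'e' => pop. Stack: (empty)
  Read 'c': push. Stack: c
  Read 'd': push. Stack: cd
  Read 'a': push. Stack: cda
  Read 'e': push. Stack: cdae
  Read 'e': matches stack top 'e' => pop. Stack: cda
  Read 'b': push. Stack: cdab
Final stack: "cdab" (length 4)

4


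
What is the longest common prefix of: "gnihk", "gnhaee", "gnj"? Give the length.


Words: gnihk, gnhaee, gnj
  Position 0: all 'g' => match
  Position 1: all 'n' => match
  Position 2: ('i', 'h', 'j') => mismatch, stop
LCP = "gn" (length 2)

2


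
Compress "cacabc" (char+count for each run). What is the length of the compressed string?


Input: cacabc
Runs:
  'c' x 1 => "c1"
  'a' x 1 => "a1"
  'c' x 1 => "c1"
  'a' x 1 => "a1"
  'b' x 1 => "b1"
  'c' x 1 => "c1"
Compressed: "c1a1c1a1b1c1"
Compressed length: 12

12


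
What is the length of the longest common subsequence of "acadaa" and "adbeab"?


LCS of "acadaa" and "adbeab"
DP table:
           a    d    b    e    a    b
      0    0    0    0    0    0    0
  a   0    1    1    1    1    1    1
  c   0    1    1    1    1    1    1
  a   0    1    1    1    1    2    2
  d   0    1    2    2    2    2    2
  a   0    1    2    2    2    3    3
  a   0    1    2    2    2    3    3
LCS length = dp[6][6] = 3

3


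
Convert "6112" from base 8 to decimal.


Input: "6112" in base 8
Positional expansion:
  Digit '6' (value 6) x 8^3 = 3072
  Digit '1' (value 1) x 8^2 = 64
  Digit '1' (value 1) x 8^1 = 8
  Digit '2' (value 2) x 8^0 = 2
Sum = 3146

3146


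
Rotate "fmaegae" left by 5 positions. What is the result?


Input: "fmaegae", rotate left by 5
First 5 characters: "fmaeg"
Remaining characters: "ae"
Concatenate remaining + first: "ae" + "fmaeg" = "aefmaeg"

aefmaeg


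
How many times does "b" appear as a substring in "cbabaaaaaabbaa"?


Searching for "b" in "cbabaaaaaabbaa"
Scanning each position:
  Position 0: "c" => no
  Position 1: "b" => MATCH
  Position 2: "a" => no
  Position 3: "b" => MATCH
  Position 4: "a" => no
  Position 5: "a" => no
  Position 6: "a" => no
  Position 7: "a" => no
  Position 8: "a" => no
  Position 9: "a" => no
  Position 10: "b" => MATCH
  Position 11: "b" => MATCH
  Position 12: "a" => no
  Position 13: "a" => no
Total occurrences: 4

4


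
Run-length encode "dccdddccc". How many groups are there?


Input: dccdddccc
Scanning for consecutive runs:
  Group 1: 'd' x 1 (positions 0-0)
  Group 2: 'c' x 2 (positions 1-2)
  Group 3: 'd' x 3 (positions 3-5)
  Group 4: 'c' x 3 (positions 6-8)
Total groups: 4

4


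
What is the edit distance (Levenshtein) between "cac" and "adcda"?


Computing edit distance: "cac" -> "adcda"
DP table:
           a    d    c    d    a
      0    1    2    3    4    5
  c   1    1    2    2    3    4
  a   2    1    2    3    3    3
  c   3    2    2    2    3    4
Edit distance = dp[3][5] = 4

4


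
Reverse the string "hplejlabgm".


Input: hplejlabgm
Reading characters right to left:
  Position 9: 'm'
  Position 8: 'g'
  Position 7: 'b'
  Position 6: 'a'
  Position 5: 'l'
  Position 4: 'j'
  Position 3: 'e'
  Position 2: 'l'
  Position 1: 'p'
  Position 0: 'h'
Reversed: mgbaljelph

mgbaljelph


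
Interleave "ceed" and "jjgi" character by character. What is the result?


Interleaving "ceed" and "jjgi":
  Position 0: 'c' from first, 'j' from second => "cj"
  Position 1: 'e' from first, 'j' from second => "ej"
  Position 2: 'e' from first, 'g' from second => "eg"
  Position 3: 'd' from first, 'i' from second => "di"
Result: cjejegdi

cjejegdi


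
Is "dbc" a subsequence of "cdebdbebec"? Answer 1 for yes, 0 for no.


Check if "dbc" is a subsequence of "cdebdbebec"
Greedy scan:
  Position 0 ('c'): no match needed
  Position 1 ('d'): matches sub[0] = 'd'
  Position 2 ('e'): no match needed
  Position 3 ('b'): matches sub[1] = 'b'
  Position 4 ('d'): no match needed
  Position 5 ('b'): no match needed
  Position 6 ('e'): no match needed
  Position 7 ('b'): no match needed
  Position 8 ('e'): no match needed
  Position 9 ('c'): matches sub[2] = 'c'
All 3 characters matched => is a subsequence

1


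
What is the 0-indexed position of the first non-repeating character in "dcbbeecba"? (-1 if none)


Input: dcbbeecba
Character frequencies:
  'a': 1
  'b': 3
  'c': 2
  'd': 1
  'e': 2
Scanning left to right for freq == 1:
  Position 0 ('d'): unique! => answer = 0

0


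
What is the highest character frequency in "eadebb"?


Input: eadebb
Character counts:
  'a': 1
  'b': 2
  'd': 1
  'e': 2
Maximum frequency: 2

2


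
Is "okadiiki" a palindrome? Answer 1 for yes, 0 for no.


Input: okadiiki
Reversed: ikiidako
  Compare pos 0 ('o') with pos 7 ('i'): MISMATCH
  Compare pos 1 ('k') with pos 6 ('k'): match
  Compare pos 2 ('a') with pos 5 ('i'): MISMATCH
  Compare pos 3 ('d') with pos 4 ('i'): MISMATCH
Result: not a palindrome

0


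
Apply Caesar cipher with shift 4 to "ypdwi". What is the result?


Caesar cipher: shift "ypdwi" by 4
  'y' (pos 24) + 4 = pos 2 = 'c'
  'p' (pos 15) + 4 = pos 19 = 't'
  'd' (pos 3) + 4 = pos 7 = 'h'
  'w' (pos 22) + 4 = pos 0 = 'a'
  'i' (pos 8) + 4 = pos 12 = 'm'
Result: ctham

ctham


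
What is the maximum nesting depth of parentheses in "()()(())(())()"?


Input: "()()(())(())()"
Tracking depth:
  Position 0 '(': depth becomes 1
  Position 1 ')': depth becomes 0
  Position 2 '(': depth becomes 1
  Position 3 ')': depth becomes 0
  Position 4 '(': depth becomes 1
  Position 5 '(': depth becomes 2
  Position 6 ')': depth becomes 1
  Position 7 ')': depth becomes 0
  Position 8 '(': depth becomes 1
  Position 9 '(': depth becomes 2
  Position 10 ')': depth becomes 1
  Position 11 ')': depth becomes 0
  Position 12 '(': depth becomes 1
  Position 13 ')': depth becomes 0
Maximum depth reached: 2

2


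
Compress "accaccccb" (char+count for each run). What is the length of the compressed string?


Input: accaccccb
Runs:
  'a' x 1 => "a1"
  'c' x 2 => "c2"
  'a' x 1 => "a1"
  'c' x 4 => "c4"
  'b' x 1 => "b1"
Compressed: "a1c2a1c4b1"
Compressed length: 10

10


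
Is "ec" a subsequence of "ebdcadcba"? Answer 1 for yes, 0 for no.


Check if "ec" is a subsequence of "ebdcadcba"
Greedy scan:
  Position 0 ('e'): matches sub[0] = 'e'
  Position 1 ('b'): no match needed
  Position 2 ('d'): no match needed
  Position 3 ('c'): matches sub[1] = 'c'
  Position 4 ('a'): no match needed
  Position 5 ('d'): no match needed
  Position 6 ('c'): no match needed
  Position 7 ('b'): no match needed
  Position 8 ('a'): no match needed
All 2 characters matched => is a subsequence

1


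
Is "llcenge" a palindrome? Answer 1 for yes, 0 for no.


Input: llcenge
Reversed: egnecll
  Compare pos 0 ('l') with pos 6 ('e'): MISMATCH
  Compare pos 1 ('l') with pos 5 ('g'): MISMATCH
  Compare pos 2 ('c') with pos 4 ('n'): MISMATCH
Result: not a palindrome

0


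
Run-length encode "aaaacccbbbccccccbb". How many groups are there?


Input: aaaacccbbbccccccbb
Scanning for consecutive runs:
  Group 1: 'a' x 4 (positions 0-3)
  Group 2: 'c' x 3 (positions 4-6)
  Group 3: 'b' x 3 (positions 7-9)
  Group 4: 'c' x 6 (positions 10-15)
  Group 5: 'b' x 2 (positions 16-17)
Total groups: 5

5


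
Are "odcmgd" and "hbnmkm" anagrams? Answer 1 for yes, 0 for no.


Strings: "odcmgd", "hbnmkm"
Sorted first:  cddgmo
Sorted second: bhkmmn
Differ at position 0: 'c' vs 'b' => not anagrams

0


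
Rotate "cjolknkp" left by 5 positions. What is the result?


Input: "cjolknkp", rotate left by 5
First 5 characters: "cjolk"
Remaining characters: "nkp"
Concatenate remaining + first: "nkp" + "cjolk" = "nkpcjolk"

nkpcjolk


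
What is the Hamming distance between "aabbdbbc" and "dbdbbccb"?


Comparing "aabbdbbc" and "dbdbbccb" position by position:
  Position 0: 'a' vs 'd' => differ
  Position 1: 'a' vs 'b' => differ
  Position 2: 'b' vs 'd' => differ
  Position 3: 'b' vs 'b' => same
  Position 4: 'd' vs 'b' => differ
  Position 5: 'b' vs 'c' => differ
  Position 6: 'b' vs 'c' => differ
  Position 7: 'c' vs 'b' => differ
Total differences (Hamming distance): 7

7


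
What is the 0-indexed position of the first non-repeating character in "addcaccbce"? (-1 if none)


Input: addcaccbce
Character frequencies:
  'a': 2
  'b': 1
  'c': 4
  'd': 2
  'e': 1
Scanning left to right for freq == 1:
  Position 0 ('a'): freq=2, skip
  Position 1 ('d'): freq=2, skip
  Position 2 ('d'): freq=2, skip
  Position 3 ('c'): freq=4, skip
  Position 4 ('a'): freq=2, skip
  Position 5 ('c'): freq=4, skip
  Position 6 ('c'): freq=4, skip
  Position 7 ('b'): unique! => answer = 7

7


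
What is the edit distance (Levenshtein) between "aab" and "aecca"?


Computing edit distance: "aab" -> "aecca"
DP table:
           a    e    c    c    a
      0    1    2    3    4    5
  a   1    0    1    2    3    4
  a   2    1    1    2    3    3
  b   3    2    2    2    3    4
Edit distance = dp[3][5] = 4

4


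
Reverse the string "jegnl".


Input: jegnl
Reading characters right to left:
  Position 4: 'l'
  Position 3: 'n'
  Position 2: 'g'
  Position 1: 'e'
  Position 0: 'j'
Reversed: lngej

lngej


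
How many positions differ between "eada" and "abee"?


Comparing "eada" and "abee" position by position:
  Position 0: 'e' vs 'a' => DIFFER
  Position 1: 'a' vs 'b' => DIFFER
  Position 2: 'd' vs 'e' => DIFFER
  Position 3: 'a' vs 'e' => DIFFER
Positions that differ: 4

4


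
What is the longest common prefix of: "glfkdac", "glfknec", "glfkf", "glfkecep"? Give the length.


Words: glfkdac, glfknec, glfkf, glfkecep
  Position 0: all 'g' => match
  Position 1: all 'l' => match
  Position 2: all 'f' => match
  Position 3: all 'k' => match
  Position 4: ('d', 'n', 'f', 'e') => mismatch, stop
LCP = "glfk" (length 4)

4


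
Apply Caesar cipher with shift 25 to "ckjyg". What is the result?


Caesar cipher: shift "ckjyg" by 25
  'c' (pos 2) + 25 = pos 1 = 'b'
  'k' (pos 10) + 25 = pos 9 = 'j'
  'j' (pos 9) + 25 = pos 8 = 'i'
  'y' (pos 24) + 25 = pos 23 = 'x'
  'g' (pos 6) + 25 = pos 5 = 'f'
Result: bjixf

bjixf


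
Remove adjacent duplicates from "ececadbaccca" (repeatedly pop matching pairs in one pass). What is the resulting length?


Input: ececadbaccca
Stack-based adjacent duplicate removal:
  Read 'e': push. Stack: e
  Read 'c': push. Stack: ec
  Read 'e': push. Stack: ece
  Read 'c': push. Stack: ecec
  Read 'a': push. Stack: ececa
  Read 'd': push. Stack: ececad
  Read 'b': push. Stack: ececadb
  Read 'a': push. Stack: ececadba
  Read 'c': push. Stack: ececadbac
  Read 'c': matches stack top 'c' => pop. Stack: ececadba
  Read 'c': push. Stack: ececadbac
  Read 'a': push. Stack: ececadbaca
Final stack: "ececadbaca" (length 10)

10


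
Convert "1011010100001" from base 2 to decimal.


Input: "1011010100001" in base 2
Positional expansion:
  Digit '1' (value 1) x 2^12 = 4096
  Digit '0' (value 0) x 2^11 = 0
  Digit '1' (value 1) x 2^10 = 1024
  Digit '1' (value 1) x 2^9 = 512
  Digit '0' (value 0) x 2^8 = 0
  Digit '1' (value 1) x 2^7 = 128
  Digit '0' (value 0) x 2^6 = 0
  Digit '1' (value 1) x 2^5 = 32
  Digit '0' (value 0) x 2^4 = 0
  Digit '0' (value 0) x 2^3 = 0
  Digit '0' (value 0) x 2^2 = 0
  Digit '0' (value 0) x 2^1 = 0
  Digit '1' (value 1) x 2^0 = 1
Sum = 5793

5793


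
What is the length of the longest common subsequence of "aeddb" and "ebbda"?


LCS of "aeddb" and "ebbda"
DP table:
           e    b    b    d    a
      0    0    0    0    0    0
  a   0    0    0    0    0    1
  e   0    1    1    1    1    1
  d   0    1    1    1    2    2
  d   0    1    1    1    2    2
  b   0    1    2    2    2    2
LCS length = dp[5][5] = 2

2


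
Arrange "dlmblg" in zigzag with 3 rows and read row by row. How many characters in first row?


Zigzag "dlmblg" into 3 rows:
Placing characters:
  'd' => row 0
  'l' => row 1
  'm' => row 2
  'b' => row 1
  'l' => row 0
  'g' => row 1
Rows:
  Row 0: "dl"
  Row 1: "lbg"
  Row 2: "m"
First row length: 2

2


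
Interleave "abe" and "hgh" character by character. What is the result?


Interleaving "abe" and "hgh":
  Position 0: 'a' from first, 'h' from second => "ah"
  Position 1: 'b' from first, 'g' from second => "bg"
  Position 2: 'e' from first, 'h' from second => "eh"
Result: ahbgeh

ahbgeh


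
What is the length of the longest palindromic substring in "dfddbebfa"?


Input: "dfddbebfa"
Checking substrings for palindromes:
  [0:3] "dfd" (len 3) => palindrome
  [4:7] "beb" (len 3) => palindrome
  [2:4] "dd" (len 2) => palindrome
Longest palindromic substring: "dfd" with length 3

3


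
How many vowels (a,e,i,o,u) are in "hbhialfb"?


Input: hbhialfb
Checking each character:
  'h' at position 0: consonant
  'b' at position 1: consonant
  'h' at position 2: consonant
  'i' at position 3: vowel (running total: 1)
  'a' at position 4: vowel (running total: 2)
  'l' at position 5: consonant
  'f' at position 6: consonant
  'b' at position 7: consonant
Total vowels: 2

2


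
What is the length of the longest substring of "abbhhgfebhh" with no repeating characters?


Input: "abbhhgfebhh"
Sliding window (track last position of each char):
  Position 0 ('a'): window [0,0] length 1 -- new best
  Position 1 ('b'): window [0,1] length 2 -- new best
  Position 2 ('b'): repeat (last at 1), move window start to 2
  Position 2 ('b'): window [2,2] length 1
  Position 3 ('h'): window [2,3] length 2
  Position 4 ('h'): repeat (last at 3), move window start to 4
  Position 4 ('h'): window [4,4] length 1
  Position 5 ('g'): window [4,5] length 2
  Position 6 ('f'): window [4,6] length 3 -- new best
  Position 7 ('e'): window [4,7] length 4 -- new best
  Position 8 ('b'): window [4,8] length 5 -- new best
  Position 9 ('h'): repeat (last at 4), move window start to 5
  Position 9 ('h'): window [5,9] length 5
  Position 10 ('h'): repeat (last at 9), move window start to 10
  Position 10 ('h'): window [10,10] length 1
Longest substring with no repeats: "hgfeb" with length 5

5


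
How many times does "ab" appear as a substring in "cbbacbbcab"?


Searching for "ab" in "cbbacbbcab"
Scanning each position:
  Position 0: "cb" => no
  Position 1: "bb" => no
  Position 2: "ba" => no
  Position 3: "ac" => no
  Position 4: "cb" => no
  Position 5: "bb" => no
  Position 6: "bc" => no
  Position 7: "ca" => no
  Position 8: "ab" => MATCH
Total occurrences: 1

1


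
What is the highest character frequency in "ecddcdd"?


Input: ecddcdd
Character counts:
  'c': 2
  'd': 4
  'e': 1
Maximum frequency: 4

4


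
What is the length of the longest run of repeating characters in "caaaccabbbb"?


Input: "caaaccabbbb"
Scanning for longest run:
  Position 1 ('a'): new char, reset run to 1
  Position 2 ('a'): continues run of 'a', length=2
  Position 3 ('a'): continues run of 'a', length=3
  Position 4 ('c'): new char, reset run to 1
  Position 5 ('c'): continues run of 'c', length=2
  Position 6 ('a'): new char, reset run to 1
  Position 7 ('b'): new char, reset run to 1
  Position 8 ('b'): continues run of 'b', length=2
  Position 9 ('b'): continues run of 'b', length=3
  Position 10 ('b'): continues run of 'b', length=4
Longest run: 'b' with length 4

4


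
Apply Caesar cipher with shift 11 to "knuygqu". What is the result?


Caesar cipher: shift "knuygqu" by 11
  'k' (pos 10) + 11 = pos 21 = 'v'
  'n' (pos 13) + 11 = pos 24 = 'y'
  'u' (pos 20) + 11 = pos 5 = 'f'
  'y' (pos 24) + 11 = pos 9 = 'j'
  'g' (pos 6) + 11 = pos 17 = 'r'
  'q' (pos 16) + 11 = pos 1 = 'b'
  'u' (pos 20) + 11 = pos 5 = 'f'
Result: vyfjrbf

vyfjrbf


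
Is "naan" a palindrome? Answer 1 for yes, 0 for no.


Input: naan
Reversed: naan
  Compare pos 0 ('n') with pos 3 ('n'): match
  Compare pos 1 ('a') with pos 2 ('a'): match
Result: palindrome

1


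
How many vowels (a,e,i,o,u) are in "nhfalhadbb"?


Input: nhfalhadbb
Checking each character:
  'n' at position 0: consonant
  'h' at position 1: consonant
  'f' at position 2: consonant
  'a' at position 3: vowel (running total: 1)
  'l' at position 4: consonant
  'h' at position 5: consonant
  'a' at position 6: vowel (running total: 2)
  'd' at position 7: consonant
  'b' at position 8: consonant
  'b' at position 9: consonant
Total vowels: 2

2


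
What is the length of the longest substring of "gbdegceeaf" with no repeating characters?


Input: "gbdegceeaf"
Sliding window (track last position of each char):
  Position 0 ('g'): window [0,0] length 1 -- new best
  Position 1 ('b'): window [0,1] length 2 -- new best
  Position 2 ('d'): window [0,2] length 3 -- new best
  Position 3 ('e'): window [0,3] length 4 -- new best
  Position 4 ('g'): repeat (last at 0), move window start to 1
  Position 4 ('g'): window [1,4] length 4
  Position 5 ('c'): window [1,5] length 5 -- new best
  Position 6 ('e'): repeat (last at 3), move window start to 4
  Position 6 ('e'): window [4,6] length 3
  Position 7 ('e'): repeat (last at 6), move window start to 7
  Position 7 ('e'): window [7,7] length 1
  Position 8 ('a'): window [7,8] length 2
  Position 9 ('f'): window [7,9] length 3
Longest substring with no repeats: "bdegc" with length 5

5


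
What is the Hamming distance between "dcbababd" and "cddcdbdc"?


Comparing "dcbababd" and "cddcdbdc" position by position:
  Position 0: 'd' vs 'c' => differ
  Position 1: 'c' vs 'd' => differ
  Position 2: 'b' vs 'd' => differ
  Position 3: 'a' vs 'c' => differ
  Position 4: 'b' vs 'd' => differ
  Position 5: 'a' vs 'b' => differ
  Position 6: 'b' vs 'd' => differ
  Position 7: 'd' vs 'c' => differ
Total differences (Hamming distance): 8

8


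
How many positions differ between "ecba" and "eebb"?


Comparing "ecba" and "eebb" position by position:
  Position 0: 'e' vs 'e' => same
  Position 1: 'c' vs 'e' => DIFFER
  Position 2: 'b' vs 'b' => same
  Position 3: 'a' vs 'b' => DIFFER
Positions that differ: 2

2


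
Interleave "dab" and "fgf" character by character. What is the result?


Interleaving "dab" and "fgf":
  Position 0: 'd' from first, 'f' from second => "df"
  Position 1: 'a' from first, 'g' from second => "ag"
  Position 2: 'b' from first, 'f' from second => "bf"
Result: dfagbf

dfagbf


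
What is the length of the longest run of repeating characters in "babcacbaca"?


Input: "babcacbaca"
Scanning for longest run:
  Position 1 ('a'): new char, reset run to 1
  Position 2 ('b'): new char, reset run to 1
  Position 3 ('c'): new char, reset run to 1
  Position 4 ('a'): new char, reset run to 1
  Position 5 ('c'): new char, reset run to 1
  Position 6 ('b'): new char, reset run to 1
  Position 7 ('a'): new char, reset run to 1
  Position 8 ('c'): new char, reset run to 1
  Position 9 ('a'): new char, reset run to 1
Longest run: 'b' with length 1

1


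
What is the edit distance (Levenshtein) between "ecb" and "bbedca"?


Computing edit distance: "ecb" -> "bbedca"
DP table:
           b    b    e    d    c    a
      0    1    2    3    4    5    6
  e   1    1    2    2    3    4    5
  c   2    2    2    3    3    3    4
  b   3    2    2    3    4    4    4
Edit distance = dp[3][6] = 4

4


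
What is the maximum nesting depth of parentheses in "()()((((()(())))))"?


Input: "()()((((()(())))))"
Tracking depth:
  Position 0 '(': depth becomes 1
  Position 1 ')': depth becomes 0
  Position 2 '(': depth becomes 1
  Position 3 ')': depth becomes 0
  Position 4 '(': depth becomes 1
  Position 5 '(': depth becomes 2
  Position 6 '(': depth becomes 3
  Position 7 '(': depth becomes 4
  Position 8 '(': depth becomes 5
  Position 9 ')': depth becomes 4
  Position 10 '(': depth becomes 5
  Position 11 '(': depth becomes 6
  Position 12 ')': depth becomes 5
  Position 13 ')': depth becomes 4
  Position 14 ')': depth becomes 3
  Position 15 ')': depth becomes 2
  Position 16 ')': depth becomes 1
  Position 17 ')': depth becomes 0
Maximum depth reached: 6

6


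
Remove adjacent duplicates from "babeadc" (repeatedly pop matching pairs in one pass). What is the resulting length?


Input: babeadc
Stack-based adjacent duplicate removal:
  Read 'b': push. Stack: b
  Read 'a': push. Stack: ba
  Read 'b': push. Stack: bab
  Read 'e': push. Stack: babe
  Read 'a': push. Stack: babea
  Read 'd': push. Stack: babead
  Read 'c': push. Stack: babeadc
Final stack: "babeadc" (length 7)

7


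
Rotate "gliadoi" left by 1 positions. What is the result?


Input: "gliadoi", rotate left by 1
First 1 characters: "g"
Remaining characters: "liadoi"
Concatenate remaining + first: "liadoi" + "g" = "liadoig"

liadoig


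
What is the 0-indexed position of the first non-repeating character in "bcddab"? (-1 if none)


Input: bcddab
Character frequencies:
  'a': 1
  'b': 2
  'c': 1
  'd': 2
Scanning left to right for freq == 1:
  Position 0 ('b'): freq=2, skip
  Position 1 ('c'): unique! => answer = 1

1


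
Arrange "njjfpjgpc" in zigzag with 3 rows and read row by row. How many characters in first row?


Zigzag "njjfpjgpc" into 3 rows:
Placing characters:
  'n' => row 0
  'j' => row 1
  'j' => row 2
  'f' => row 1
  'p' => row 0
  'j' => row 1
  'g' => row 2
  'p' => row 1
  'c' => row 0
Rows:
  Row 0: "npc"
  Row 1: "jfjp"
  Row 2: "jg"
First row length: 3

3


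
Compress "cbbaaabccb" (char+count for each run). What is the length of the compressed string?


Input: cbbaaabccb
Runs:
  'c' x 1 => "c1"
  'b' x 2 => "b2"
  'a' x 3 => "a3"
  'b' x 1 => "b1"
  'c' x 2 => "c2"
  'b' x 1 => "b1"
Compressed: "c1b2a3b1c2b1"
Compressed length: 12

12


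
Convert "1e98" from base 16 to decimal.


Input: "1e98" in base 16
Positional expansion:
  Digit '1' (value 1) x 16^3 = 4096
  Digit 'e' (value 14) x 16^2 = 3584
  Digit '9' (value 9) x 16^1 = 144
  Digit '8' (value 8) x 16^0 = 8
Sum = 7832

7832


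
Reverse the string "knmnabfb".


Input: knmnabfb
Reading characters right to left:
  Position 7: 'b'
  Position 6: 'f'
  Position 5: 'b'
  Position 4: 'a'
  Position 3: 'n'
  Position 2: 'm'
  Position 1: 'n'
  Position 0: 'k'
Reversed: bfbanmnk

bfbanmnk


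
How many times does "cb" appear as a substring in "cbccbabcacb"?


Searching for "cb" in "cbccbabcacb"
Scanning each position:
  Position 0: "cb" => MATCH
  Position 1: "bc" => no
  Position 2: "cc" => no
  Position 3: "cb" => MATCH
  Position 4: "ba" => no
  Position 5: "ab" => no
  Position 6: "bc" => no
  Position 7: "ca" => no
  Position 8: "ac" => no
  Position 9: "cb" => MATCH
Total occurrences: 3

3


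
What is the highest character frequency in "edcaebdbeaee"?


Input: edcaebdbeaee
Character counts:
  'a': 2
  'b': 2
  'c': 1
  'd': 2
  'e': 5
Maximum frequency: 5

5


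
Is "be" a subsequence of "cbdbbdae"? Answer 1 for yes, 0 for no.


Check if "be" is a subsequence of "cbdbbdae"
Greedy scan:
  Position 0 ('c'): no match needed
  Position 1 ('b'): matches sub[0] = 'b'
  Position 2 ('d'): no match needed
  Position 3 ('b'): no match needed
  Position 4 ('b'): no match needed
  Position 5 ('d'): no match needed
  Position 6 ('a'): no match needed
  Position 7 ('e'): matches sub[1] = 'e'
All 2 characters matched => is a subsequence

1


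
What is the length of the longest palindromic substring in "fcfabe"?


Input: "fcfabe"
Checking substrings for palindromes:
  [0:3] "fcf" (len 3) => palindrome
Longest palindromic substring: "fcf" with length 3

3


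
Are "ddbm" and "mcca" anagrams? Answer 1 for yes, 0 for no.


Strings: "ddbm", "mcca"
Sorted first:  bddm
Sorted second: accm
Differ at position 0: 'b' vs 'a' => not anagrams

0


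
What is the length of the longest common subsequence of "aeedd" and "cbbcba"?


LCS of "aeedd" and "cbbcba"
DP table:
           c    b    b    c    b    a
      0    0    0    0    0    0    0
  a   0    0    0    0    0    0    1
  e   0    0    0    0    0    0    1
  e   0    0    0    0    0    0    1
  d   0    0    0    0    0    0    1
  d   0    0    0    0    0    0    1
LCS length = dp[5][6] = 1

1


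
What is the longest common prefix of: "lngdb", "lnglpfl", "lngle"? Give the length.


Words: lngdb, lnglpfl, lngle
  Position 0: all 'l' => match
  Position 1: all 'n' => match
  Position 2: all 'g' => match
  Position 3: ('d', 'l', 'l') => mismatch, stop
LCP = "lng" (length 3)

3


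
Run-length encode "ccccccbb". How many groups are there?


Input: ccccccbb
Scanning for consecutive runs:
  Group 1: 'c' x 6 (positions 0-5)
  Group 2: 'b' x 2 (positions 6-7)
Total groups: 2

2


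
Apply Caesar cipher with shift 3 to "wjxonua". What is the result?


Caesar cipher: shift "wjxonua" by 3
  'w' (pos 22) + 3 = pos 25 = 'z'
  'j' (pos 9) + 3 = pos 12 = 'm'
  'x' (pos 23) + 3 = pos 0 = 'a'
  'o' (pos 14) + 3 = pos 17 = 'r'
  'n' (pos 13) + 3 = pos 16 = 'q'
  'u' (pos 20) + 3 = pos 23 = 'x'
  'a' (pos 0) + 3 = pos 3 = 'd'
Result: zmarqxd

zmarqxd


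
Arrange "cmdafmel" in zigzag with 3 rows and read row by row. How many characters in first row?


Zigzag "cmdafmel" into 3 rows:
Placing characters:
  'c' => row 0
  'm' => row 1
  'd' => row 2
  'a' => row 1
  'f' => row 0
  'm' => row 1
  'e' => row 2
  'l' => row 1
Rows:
  Row 0: "cf"
  Row 1: "maml"
  Row 2: "de"
First row length: 2

2


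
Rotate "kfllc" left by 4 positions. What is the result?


Input: "kfllc", rotate left by 4
First 4 characters: "kfll"
Remaining characters: "c"
Concatenate remaining + first: "c" + "kfll" = "ckfll"

ckfll


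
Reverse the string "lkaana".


Input: lkaana
Reading characters right to left:
  Position 5: 'a'
  Position 4: 'n'
  Position 3: 'a'
  Position 2: 'a'
  Position 1: 'k'
  Position 0: 'l'
Reversed: anaakl

anaakl


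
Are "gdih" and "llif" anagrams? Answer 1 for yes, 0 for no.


Strings: "gdih", "llif"
Sorted first:  dghi
Sorted second: fill
Differ at position 0: 'd' vs 'f' => not anagrams

0


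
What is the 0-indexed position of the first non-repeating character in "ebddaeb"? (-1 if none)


Input: ebddaeb
Character frequencies:
  'a': 1
  'b': 2
  'd': 2
  'e': 2
Scanning left to right for freq == 1:
  Position 0 ('e'): freq=2, skip
  Position 1 ('b'): freq=2, skip
  Position 2 ('d'): freq=2, skip
  Position 3 ('d'): freq=2, skip
  Position 4 ('a'): unique! => answer = 4

4


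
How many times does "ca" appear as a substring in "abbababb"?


Searching for "ca" in "abbababb"
Scanning each position:
  Position 0: "ab" => no
  Position 1: "bb" => no
  Position 2: "ba" => no
  Position 3: "ab" => no
  Position 4: "ba" => no
  Position 5: "ab" => no
  Position 6: "bb" => no
Total occurrences: 0

0


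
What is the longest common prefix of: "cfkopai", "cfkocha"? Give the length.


Words: cfkopai, cfkocha
  Position 0: all 'c' => match
  Position 1: all 'f' => match
  Position 2: all 'k' => match
  Position 3: all 'o' => match
  Position 4: ('p', 'c') => mismatch, stop
LCP = "cfko" (length 4)

4
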